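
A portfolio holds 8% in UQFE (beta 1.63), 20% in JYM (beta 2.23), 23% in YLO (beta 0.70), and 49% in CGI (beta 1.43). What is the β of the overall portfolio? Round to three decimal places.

1.438

β_P = Σ w_i β_i = 0.08×1.63 + 0.20×2.23 + 0.23×0.70 + 0.49×1.43 = 1.4381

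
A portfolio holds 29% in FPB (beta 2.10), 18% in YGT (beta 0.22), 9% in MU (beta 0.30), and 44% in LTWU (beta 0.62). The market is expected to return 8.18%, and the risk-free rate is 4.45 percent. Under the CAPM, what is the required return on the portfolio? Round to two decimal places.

7.99%

β_P = Σ w_i β_i = 0.29×2.10 + 0.18×0.22 + 0.09×0.30 + 0.44×0.62 = 0.9484
MRP = 8.18% − 4.45% = 3.73%
E(R_P) = R_f + β_P × MRP = 4.45% + 0.9484 × 3.73% = 7.99%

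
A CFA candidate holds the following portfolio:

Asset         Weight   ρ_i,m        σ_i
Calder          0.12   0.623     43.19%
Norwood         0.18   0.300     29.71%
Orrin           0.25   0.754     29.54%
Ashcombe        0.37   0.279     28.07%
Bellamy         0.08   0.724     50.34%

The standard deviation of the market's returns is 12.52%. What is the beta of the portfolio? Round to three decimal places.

1.295

β_Calder = 0.623 × 43.19% / 12.52% = 2.1492
β_Norwood = 0.300 × 29.71% / 12.52% = 0.7119
β_Orrin = 0.754 × 29.54% / 12.52% = 1.7790
β_Ashcombe = 0.279 × 28.07% / 12.52% = 0.6255
β_Bellamy = 0.724 × 50.34% / 12.52% = 2.9110
β_P = Σ w_i β_i = 0.12×2.1492 + 0.18×0.7119 + 0.25×1.7790 + 0.37×0.6255 + 0.08×2.9110 = 1.2951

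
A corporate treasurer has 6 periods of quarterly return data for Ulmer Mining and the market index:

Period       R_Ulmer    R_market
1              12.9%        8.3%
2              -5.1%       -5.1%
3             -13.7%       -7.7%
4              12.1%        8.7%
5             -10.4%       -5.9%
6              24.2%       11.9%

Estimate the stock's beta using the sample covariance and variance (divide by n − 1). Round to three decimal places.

Mean R_i = (12.9 − 5.1 − 13.7 + 12.1 − 10.4 + 24.2) / 6 = 3.3333%
Mean R_m = (8.3 − 5.1 − 7.7 + 8.7 − 5.9 + 11.9) / 6 = 1.7000%
Σ(R_i − R̄_i)(R_m − R̄_m) = 659.1800  ⇒  Cov = 659.1800 / 5 = 131.8360
Σ(R_m − R̄_m)² = 388.9600  ⇒  Var(R_m) = 388.9600 / 5 = 77.7920
β = Cov / Var(R_m) = 131.8360 / 77.7920 = 1.6947

1.695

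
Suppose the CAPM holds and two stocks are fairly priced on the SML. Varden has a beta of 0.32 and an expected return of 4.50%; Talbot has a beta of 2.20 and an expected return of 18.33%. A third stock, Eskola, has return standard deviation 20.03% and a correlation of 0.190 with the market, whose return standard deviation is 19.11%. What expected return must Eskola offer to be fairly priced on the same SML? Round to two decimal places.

MRP = (18.33% − 4.50%) / (2.20 − 0.32) = 7.3564%
R_f = 4.50% − 0.32 × 7.3564% = 2.1460%
β_Eskola = ρ·σ_i/σ_m = 0.190 × 20.03 / 19.11 = 0.1991
E(R_Eskola) = R_f + β × MRP = 2.1460% + 0.1991 × 7.3564% = 3.61%

3.61%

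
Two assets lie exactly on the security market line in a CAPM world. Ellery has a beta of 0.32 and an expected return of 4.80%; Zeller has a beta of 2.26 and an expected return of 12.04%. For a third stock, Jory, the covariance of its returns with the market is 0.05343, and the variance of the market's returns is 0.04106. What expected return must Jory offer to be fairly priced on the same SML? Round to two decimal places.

MRP = (12.04% − 4.80%) / (2.26 − 0.32) = 3.7320%
R_f = 4.80% − 0.32 × 3.7320% = 3.6058%
β_Jory = Cov / Var(R_m) = 0.05343 / 0.04106 = 1.3013
E(R_Jory) = R_f + β × MRP = 3.6058% + 1.3013 × 3.7320% = 8.46%

8.46%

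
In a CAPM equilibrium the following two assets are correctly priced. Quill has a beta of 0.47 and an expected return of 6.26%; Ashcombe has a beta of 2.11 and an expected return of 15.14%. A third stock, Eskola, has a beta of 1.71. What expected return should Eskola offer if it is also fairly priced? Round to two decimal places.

MRP (SML slope) = (15.14% − 6.26%) / (2.11 − 0.47) = 8.88% / 1.64 = 5.4146%
R_f (intercept) = 6.26% − 0.47 × 5.4146% = 3.7151%
E(R_Eskola) = R_f + β × MRP = 3.7151% + 1.71 × 5.4146% = 12.97%

12.97%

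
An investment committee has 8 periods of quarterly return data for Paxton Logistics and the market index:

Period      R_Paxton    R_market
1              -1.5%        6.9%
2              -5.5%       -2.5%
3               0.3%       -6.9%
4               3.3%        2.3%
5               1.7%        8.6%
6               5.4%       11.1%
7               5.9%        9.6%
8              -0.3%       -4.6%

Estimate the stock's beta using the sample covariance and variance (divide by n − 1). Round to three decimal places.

0.330

Mean R_i = (-1.5 − 5.5 + 0.3 + 3.3 + 1.7 + 5.4 + 5.9 − 0.3) / 8 = 1.1625%
Mean R_m = (6.9 − 2.5 − 6.9 + 2.3 + 8.6 + 11.1 + 9.6 − 4.6) / 8 = 3.0625%
Σ(R_i − R̄_i)(R_m − R̄_m) = 113.0188  ⇒  Cov = 113.0188 / 7 = 16.1455
Σ(R_m − R̄_m)² = 342.2188  ⇒  Var(R_m) = 342.2188 / 7 = 48.8884
β = Cov / Var(R_m) = 16.1455 / 48.8884 = 0.3303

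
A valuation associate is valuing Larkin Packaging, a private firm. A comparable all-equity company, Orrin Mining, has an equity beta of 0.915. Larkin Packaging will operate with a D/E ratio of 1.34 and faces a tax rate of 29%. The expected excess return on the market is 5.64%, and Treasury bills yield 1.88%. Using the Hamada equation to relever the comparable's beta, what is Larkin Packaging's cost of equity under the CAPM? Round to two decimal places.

β_L = β_U × [1 + (1 − t)(D/E)] = 0.915 × [1 + (1 − 0.29) × 1.34]
    = 0.915 × [1 + 0.71 × 1.34] = 0.915 × 1.9514 = 1.7855
E(R) = R_f + β_L × MRP = 1.88% + 1.7855 × 5.64% = 11.95%

11.95%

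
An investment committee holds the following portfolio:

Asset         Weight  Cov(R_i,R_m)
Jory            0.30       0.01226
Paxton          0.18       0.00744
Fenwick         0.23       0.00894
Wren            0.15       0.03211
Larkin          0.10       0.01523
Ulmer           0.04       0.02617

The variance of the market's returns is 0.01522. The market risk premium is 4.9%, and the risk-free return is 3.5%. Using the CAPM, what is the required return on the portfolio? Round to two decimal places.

8.16%

β_Jory = 0.01226 / 0.01522 = 0.8055
β_Paxton = 0.00744 / 0.01522 = 0.4888
β_Fenwick = 0.00894 / 0.01522 = 0.5874
β_Wren = 0.03211 / 0.01522 = 2.1097
β_Larkin = 0.01523 / 0.01522 = 1.0007
β_Ulmer = 0.02617 / 0.01522 = 1.7194
β_P = Σ w_i β_i = 0.30×0.8055 + 0.18×0.4888 + 0.23×0.5874 + 0.15×2.1097 + 0.10×1.0007 + 0.04×1.7194 = 0.9500
E(R_P) = R_f + β_P × MRP = 3.5% + 0.9500 × 4.9% = 8.16%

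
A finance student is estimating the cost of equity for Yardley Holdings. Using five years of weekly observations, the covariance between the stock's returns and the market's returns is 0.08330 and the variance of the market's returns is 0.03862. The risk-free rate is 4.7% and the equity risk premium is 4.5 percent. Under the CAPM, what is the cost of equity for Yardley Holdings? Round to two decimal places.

14.41%

β = Cov(R_i, R_m) / Var(R_m) = 0.08330 / 0.03862 = 2.1569
E(R) = R_f + β × MRP = 4.7% + 2.1569 × 4.5% = 14.41%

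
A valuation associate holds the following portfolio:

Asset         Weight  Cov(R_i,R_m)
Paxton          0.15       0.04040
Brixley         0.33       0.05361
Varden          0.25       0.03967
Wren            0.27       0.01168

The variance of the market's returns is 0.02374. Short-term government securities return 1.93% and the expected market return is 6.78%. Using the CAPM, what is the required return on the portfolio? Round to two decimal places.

9.45%

β_Paxton = 0.04040 / 0.02374 = 1.7018
β_Brixley = 0.05361 / 0.02374 = 2.2582
β_Varden = 0.03967 / 0.02374 = 1.6710
β_Wren = 0.01168 / 0.02374 = 0.4920
β_P = Σ w_i β_i = 0.15×1.7018 + 0.33×2.2582 + 0.25×1.6710 + 0.27×0.4920 = 1.5511
MRP = 6.78% − 1.93% = 4.85%
E(R_P) = R_f + β_P × MRP = 1.93% + 1.5511 × 4.85% = 9.45%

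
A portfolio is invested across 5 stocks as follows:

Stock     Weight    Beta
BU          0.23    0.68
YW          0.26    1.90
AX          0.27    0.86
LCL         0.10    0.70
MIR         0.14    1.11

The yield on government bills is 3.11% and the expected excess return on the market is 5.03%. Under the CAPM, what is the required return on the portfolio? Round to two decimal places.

β_P = Σ w_i β_i = 0.23×0.68 + 0.26×1.90 + 0.27×0.86 + 0.10×0.70 + 0.14×1.11 = 1.1080
E(R_P) = R_f + β_P × MRP = 3.11% + 1.1080 × 5.03% = 8.68%

8.68%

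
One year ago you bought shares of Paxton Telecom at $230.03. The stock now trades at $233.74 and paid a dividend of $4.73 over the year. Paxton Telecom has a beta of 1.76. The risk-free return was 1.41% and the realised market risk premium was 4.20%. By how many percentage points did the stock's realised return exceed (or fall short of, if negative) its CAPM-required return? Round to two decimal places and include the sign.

Realised HPR = (P1 + D1 − P0) / P0 = (233.74 + 4.73 − 230.03) / 230.03 = 8.44 / 230.03 = 3.6691%
CAPM required = R_f + β·MRP = 1.41% + 1.76 × 4.20% = 8.8020%
α = realised − required = 3.6691% − 8.8020% = -5.13%

-5.13%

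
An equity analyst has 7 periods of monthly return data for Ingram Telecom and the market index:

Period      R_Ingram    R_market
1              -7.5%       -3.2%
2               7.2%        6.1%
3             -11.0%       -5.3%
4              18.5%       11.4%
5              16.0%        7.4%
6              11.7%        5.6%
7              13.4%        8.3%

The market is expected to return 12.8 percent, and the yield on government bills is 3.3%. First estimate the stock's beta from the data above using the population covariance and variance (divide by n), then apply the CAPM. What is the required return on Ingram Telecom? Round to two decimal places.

20.83%

Mean R_i = (-7.5 + 7.2 − 11.0 + 18.5 + 16.0 + 11.7 + 13.4) / 7 = 6.9000%
Mean R_m = (-3.2 + 6.1 − 5.3 + 11.4 + 7.4 + 5.6 + 8.3) / 7 = 4.3286%
Σ(R_i − R̄_i)(R_m − R̄_m) = 423.1900  ⇒  Cov = 423.1900 / 7 = 60.4557
Σ(R_m − R̄_m)² = 229.3543  ⇒  Var(R_m) = 229.3543 / 7 = 32.7649
β = Cov / Var(R_m) = 60.4557 / 32.7649 = 1.8451
MRP = 12.8% − 3.3% = 9.50%
E(R) = R_f + β × MRP = 3.3% + 1.8451 × 9.5% = 20.83%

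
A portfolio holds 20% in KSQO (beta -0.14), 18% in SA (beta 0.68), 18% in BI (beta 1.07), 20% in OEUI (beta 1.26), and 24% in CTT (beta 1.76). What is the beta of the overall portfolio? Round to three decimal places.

0.961

β_P = Σ w_i β_i = 0.20×-0.14 + 0.18×0.68 + 0.18×1.07 + 0.20×1.26 + 0.24×1.76 = 0.9614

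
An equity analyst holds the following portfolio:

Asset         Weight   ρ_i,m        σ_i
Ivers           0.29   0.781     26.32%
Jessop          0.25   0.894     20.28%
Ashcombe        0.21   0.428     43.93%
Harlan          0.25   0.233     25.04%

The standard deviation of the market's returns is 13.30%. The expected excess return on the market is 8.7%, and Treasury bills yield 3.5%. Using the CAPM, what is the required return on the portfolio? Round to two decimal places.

β_Ivers = 0.781 × 26.32% / 13.30% = 1.5456
β_Jessop = 0.894 × 20.28% / 13.30% = 1.3632
β_Ashcombe = 0.428 × 43.93% / 13.30% = 1.4137
β_Harlan = 0.233 × 25.04% / 13.30% = 0.4387
β_P = Σ w_i β_i = 0.29×1.5456 + 0.25×1.3632 + 0.21×1.4137 + 0.25×0.4387 = 1.1956
E(R_P) = R_f + β_P × MRP = 3.5% + 1.1956 × 8.7% = 13.90%

13.90%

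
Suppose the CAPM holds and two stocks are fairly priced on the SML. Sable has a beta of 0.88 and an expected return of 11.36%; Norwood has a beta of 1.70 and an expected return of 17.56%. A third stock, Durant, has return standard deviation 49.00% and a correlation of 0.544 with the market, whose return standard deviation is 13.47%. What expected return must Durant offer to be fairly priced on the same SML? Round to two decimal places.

MRP = (17.56% − 11.36%) / (1.70 − 0.88) = 7.5610%
R_f = 11.36% − 0.88 × 7.5610% = 4.7063%
β_Durant = ρ·σ_i/σ_m = 0.544 × 49.00 / 13.47 = 1.9789
E(R_Durant) = R_f + β × MRP = 4.7063% + 1.9789 × 7.5610% = 19.67%

19.67%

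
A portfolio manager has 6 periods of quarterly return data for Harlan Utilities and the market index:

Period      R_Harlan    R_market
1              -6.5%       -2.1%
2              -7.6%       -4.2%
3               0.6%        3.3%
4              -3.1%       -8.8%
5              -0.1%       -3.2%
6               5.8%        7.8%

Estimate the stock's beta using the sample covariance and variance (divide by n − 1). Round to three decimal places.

0.621

Mean R_i = (-6.5 − 7.6 + 0.6 − 3.1 − 0.1 + 5.8) / 6 = -1.8167%
Mean R_m = (-2.1 − 4.2 + 3.3 − 8.8 − 3.2 + 7.8) / 6 = -1.2000%
Σ(R_i − R̄_i)(R_m − R̄_m) = 107.3100  ⇒  Cov = 107.3100 / 5 = 21.4620
Σ(R_m − R̄_m)² = 172.8200  ⇒  Var(R_m) = 172.8200 / 5 = 34.5640
β = Cov / Var(R_m) = 21.4620 / 34.5640 = 0.6209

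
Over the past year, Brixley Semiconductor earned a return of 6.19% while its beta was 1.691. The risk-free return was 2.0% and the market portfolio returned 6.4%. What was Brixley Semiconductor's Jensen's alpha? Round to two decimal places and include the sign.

Market excess return = 6.4% − 2.0% = 4.40%
CAPM benchmark = R_f + β(R_m − R_f) = 2.0% + 1.691 × 4.4% = 9.4404%
α = actual − benchmark = 6.19% − 9.4404% = -3.25%

-3.25%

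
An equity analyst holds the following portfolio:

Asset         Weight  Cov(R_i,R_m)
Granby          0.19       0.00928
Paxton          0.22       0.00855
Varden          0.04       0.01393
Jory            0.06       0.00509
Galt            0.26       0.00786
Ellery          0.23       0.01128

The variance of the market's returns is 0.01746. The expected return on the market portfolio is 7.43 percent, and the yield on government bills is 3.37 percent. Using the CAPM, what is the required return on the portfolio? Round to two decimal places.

β_Granby = 0.00928 / 0.01746 = 0.5315
β_Paxton = 0.00855 / 0.01746 = 0.4897
β_Varden = 0.01393 / 0.01746 = 0.7978
β_Jory = 0.00509 / 0.01746 = 0.2915
β_Galt = 0.00786 / 0.01746 = 0.4502
β_Ellery = 0.01128 / 0.01746 = 0.6460
β_P = Σ w_i β_i = 0.19×0.5315 + 0.22×0.4897 + 0.04×0.7978 + 0.06×0.2915 + 0.26×0.4502 + 0.23×0.6460 = 0.5238
MRP = 7.43% − 3.37% = 4.06%
E(R_P) = R_f + β_P × MRP = 3.37% + 0.5238 × 4.06% = 5.50%

5.50%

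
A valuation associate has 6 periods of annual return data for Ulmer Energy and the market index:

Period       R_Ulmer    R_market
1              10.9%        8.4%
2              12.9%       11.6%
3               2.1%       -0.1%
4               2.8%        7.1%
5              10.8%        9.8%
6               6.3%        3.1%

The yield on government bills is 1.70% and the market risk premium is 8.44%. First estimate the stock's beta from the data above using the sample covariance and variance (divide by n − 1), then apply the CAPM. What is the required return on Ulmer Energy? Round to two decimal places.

Mean R_i = (10.9 + 12.9 + 2.1 + 2.8 + 10.8 + 6.3) / 6 = 7.6333%
Mean R_m = (8.4 + 11.6 − 0.1 + 7.1 + 9.8 + 3.1) / 6 = 6.6500%
Σ(R_i − R̄_i)(R_m − R̄_m) = 81.6700  ⇒  Cov = 81.6700 / 5 = 16.3340
Σ(R_m − R̄_m)² = 95.8550  ⇒  Var(R_m) = 95.8550 / 5 = 19.1710
β = Cov / Var(R_m) = 16.3340 / 19.1710 = 0.8520
E(R) = R_f + β × MRP = 1.70% + 0.8520 × 8.44% = 8.89%

8.89%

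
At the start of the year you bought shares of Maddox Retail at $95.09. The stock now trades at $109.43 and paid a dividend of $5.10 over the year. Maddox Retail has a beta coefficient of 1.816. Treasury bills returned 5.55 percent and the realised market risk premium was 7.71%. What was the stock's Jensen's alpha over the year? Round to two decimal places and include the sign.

+0.89%

Realised HPR = (P1 + D1 − P0) / P0 = (109.43 + 5.10 − 95.09) / 95.09 = 19.44 / 95.09 = 20.4438%
CAPM required = R_f + β·MRP = 5.55% + 1.816 × 7.71% = 19.55136%
α = realised − required = 20.4438% − 19.55136% = +0.89%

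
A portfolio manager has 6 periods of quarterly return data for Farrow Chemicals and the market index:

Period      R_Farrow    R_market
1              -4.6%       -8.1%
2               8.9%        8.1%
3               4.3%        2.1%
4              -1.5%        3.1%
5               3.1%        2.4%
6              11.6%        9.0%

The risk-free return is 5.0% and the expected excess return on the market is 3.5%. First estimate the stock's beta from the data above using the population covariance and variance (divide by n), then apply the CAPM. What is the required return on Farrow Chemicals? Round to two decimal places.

8.11%

Mean R_i = (-4.6 + 8.9 + 4.3 − 1.5 + 3.1 + 11.6) / 6 = 3.6333%
Mean R_m = (-8.1 + 8.1 + 2.1 + 3.1 + 2.4 + 9.0) / 6 = 2.7667%
Σ(R_i − R̄_i)(R_m − R̄_m) = 165.2567  ⇒  Cov = 165.2567 / 6 = 27.5428
Σ(R_m − R̄_m)² = 186.0733  ⇒  Var(R_m) = 186.0733 / 6 = 31.0122
β = Cov / Var(R_m) = 27.5428 / 31.0122 = 0.8881
E(R) = R_f + β × MRP = 5.0% + 0.8881 × 3.5% = 8.11%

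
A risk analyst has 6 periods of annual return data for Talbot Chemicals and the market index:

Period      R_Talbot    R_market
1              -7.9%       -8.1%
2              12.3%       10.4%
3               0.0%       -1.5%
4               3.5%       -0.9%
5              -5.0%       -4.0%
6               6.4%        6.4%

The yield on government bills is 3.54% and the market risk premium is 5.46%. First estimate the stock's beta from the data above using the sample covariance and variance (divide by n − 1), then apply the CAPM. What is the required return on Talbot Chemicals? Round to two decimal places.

9.31%

Mean R_i = (-7.9 + 12.3 + 0.0 + 3.5 − 5.0 + 6.4) / 6 = 1.5500%
Mean R_m = (-8.1 + 10.4 − 1.5 − 0.9 − 4.0 + 6.4) / 6 = 0.3833%
Σ(R_i − R̄_i)(R_m − R̄_m) = 246.1550  ⇒  Cov = 246.1550 / 5 = 49.2310
Σ(R_m − R̄_m)² = 232.9083  ⇒  Var(R_m) = 232.9083 / 5 = 46.5817
β = Cov / Var(R_m) = 49.2310 / 46.5817 = 1.0569
E(R) = R_f + β × MRP = 3.54% + 1.0569 × 5.46% = 9.31%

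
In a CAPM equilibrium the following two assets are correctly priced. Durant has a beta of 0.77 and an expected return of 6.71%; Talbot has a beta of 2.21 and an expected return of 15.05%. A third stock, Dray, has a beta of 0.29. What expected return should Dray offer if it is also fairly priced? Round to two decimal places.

3.93%

MRP (SML slope) = (15.05% − 6.71%) / (2.21 − 0.77) = 8.34% / 1.44 = 5.7917%
R_f (intercept) = 6.71% − 0.77 × 5.7917% = 2.2504%
E(R_Dray) = R_f + β × MRP = 2.2504% + 0.29 × 5.7917% = 3.93%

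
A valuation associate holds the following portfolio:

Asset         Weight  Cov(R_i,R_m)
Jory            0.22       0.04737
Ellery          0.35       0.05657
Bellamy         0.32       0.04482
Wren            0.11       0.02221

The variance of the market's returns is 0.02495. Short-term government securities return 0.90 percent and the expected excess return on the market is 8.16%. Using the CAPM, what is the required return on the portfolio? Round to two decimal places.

β_Jory = 0.04737 / 0.02495 = 1.8986
β_Ellery = 0.05657 / 0.02495 = 2.2673
β_Bellamy = 0.04482 / 0.02495 = 1.7964
β_Wren = 0.02221 / 0.02495 = 0.8902
β_P = Σ w_i β_i = 0.22×1.8986 + 0.35×2.2673 + 0.32×1.7964 + 0.11×0.8902 = 1.8840
E(R_P) = R_f + β_P × MRP = 0.90% + 1.8840 × 8.16% = 16.27%

16.27%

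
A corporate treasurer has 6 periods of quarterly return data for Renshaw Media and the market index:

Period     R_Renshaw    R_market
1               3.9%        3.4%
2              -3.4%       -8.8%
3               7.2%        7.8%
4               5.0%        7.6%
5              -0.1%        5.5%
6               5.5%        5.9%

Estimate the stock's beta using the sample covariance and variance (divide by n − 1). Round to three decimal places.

0.533

Mean R_i = (3.9 − 3.4 + 7.2 + 5.0 − 0.1 + 5.5) / 6 = 3.0167%
Mean R_m = (3.4 − 8.8 + 7.8 + 7.6 + 5.5 + 5.9) / 6 = 3.5667%
Σ(R_i − R̄_i)(R_m − R̄_m) = 104.6833  ⇒  Cov = 104.6833 / 5 = 20.9367
Σ(R_m − R̄_m)² = 196.3333  ⇒  Var(R_m) = 196.3333 / 5 = 39.2667
β = Cov / Var(R_m) = 20.9367 / 39.2667 = 0.5332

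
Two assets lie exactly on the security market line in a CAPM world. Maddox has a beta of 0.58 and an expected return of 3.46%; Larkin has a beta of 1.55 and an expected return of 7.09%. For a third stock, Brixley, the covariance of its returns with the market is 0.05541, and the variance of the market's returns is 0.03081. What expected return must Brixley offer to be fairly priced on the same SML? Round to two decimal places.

MRP = (7.09% − 3.46%) / (1.55 − 0.58) = 3.7423%
R_f = 3.46% − 0.58 × 3.7423% = 1.2895%
β_Brixley = Cov / Var(R_m) = 0.05541 / 0.03081 = 1.7984
E(R_Brixley) = R_f + β × MRP = 1.2895% + 1.7984 × 3.7423% = 8.02%

8.02%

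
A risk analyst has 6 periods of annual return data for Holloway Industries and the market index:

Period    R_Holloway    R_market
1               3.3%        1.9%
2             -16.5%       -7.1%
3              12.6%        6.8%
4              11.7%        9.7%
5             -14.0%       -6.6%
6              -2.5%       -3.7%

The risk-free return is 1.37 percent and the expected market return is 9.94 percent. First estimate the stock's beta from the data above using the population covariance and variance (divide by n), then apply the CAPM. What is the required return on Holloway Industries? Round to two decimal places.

Mean R_i = (3.3 − 16.5 + 12.6 + 11.7 − 14.0 − 2.5) / 6 = -0.9000%
Mean R_m = (1.9 − 7.1 + 6.8 + 9.7 − 6.6 − 3.7) / 6 = 0.1667%
Σ(R_i − R̄_i)(R_m − R̄_m) = 425.1400  ⇒  Cov = 425.1400 / 6 = 70.8567
Σ(R_m − R̄_m)² = 251.4333  ⇒  Var(R_m) = 251.4333 / 6 = 41.9056
β = Cov / Var(R_m) = 70.8567 / 41.9056 = 1.6909
MRP = 9.94% − 1.37% = 8.57%
E(R) = R_f + β × MRP = 1.37% + 1.6909 × 8.57% = 15.86%

15.86%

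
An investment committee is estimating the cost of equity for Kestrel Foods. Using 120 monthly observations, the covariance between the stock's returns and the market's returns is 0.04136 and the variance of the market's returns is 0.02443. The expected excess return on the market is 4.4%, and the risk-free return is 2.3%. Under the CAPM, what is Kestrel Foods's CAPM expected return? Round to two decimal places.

9.75%

β = Cov(R_i, R_m) / Var(R_m) = 0.04136 / 0.02443 = 1.6930
E(R) = R_f + β × MRP = 2.3% + 1.6930 × 4.4% = 9.75%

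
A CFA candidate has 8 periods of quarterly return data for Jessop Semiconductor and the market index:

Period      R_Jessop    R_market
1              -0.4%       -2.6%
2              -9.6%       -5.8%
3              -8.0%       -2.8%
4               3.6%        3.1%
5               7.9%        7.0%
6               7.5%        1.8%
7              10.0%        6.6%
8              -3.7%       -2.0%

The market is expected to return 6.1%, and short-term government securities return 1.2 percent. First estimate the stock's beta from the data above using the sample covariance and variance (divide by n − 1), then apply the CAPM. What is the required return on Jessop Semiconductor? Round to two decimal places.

Mean R_i = (-0.4 − 9.6 − 8.0 + 3.6 + 7.9 + 7.5 + 10.0 − 3.7) / 8 = 0.9125%
Mean R_m = (-2.6 − 5.8 − 2.8 + 3.1 + 7.0 + 1.8 + 6.6 − 2.0) / 8 = 0.6625%
Σ(R_i − R̄_i)(R_m − R̄_m) = 227.6438  ⇒  Cov = 227.6438 / 7 = 32.5205
Σ(R_m − R̄_m)² = 154.1388  ⇒  Var(R_m) = 154.1388 / 7 = 22.0198
β = Cov / Var(R_m) = 32.5205 / 22.0198 = 1.4769
MRP = 6.1% − 1.2% = 4.90%
E(R) = R_f + β × MRP = 1.2% + 1.4769 × 4.9% = 8.44%

8.44%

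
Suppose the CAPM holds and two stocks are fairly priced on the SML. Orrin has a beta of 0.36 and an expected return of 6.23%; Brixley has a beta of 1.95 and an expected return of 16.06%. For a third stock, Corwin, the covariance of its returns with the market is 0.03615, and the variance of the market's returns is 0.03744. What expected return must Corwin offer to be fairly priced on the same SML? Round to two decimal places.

9.97%

MRP = (16.06% − 6.23%) / (1.95 − 0.36) = 6.1824%
R_f = 6.23% − 0.36 × 6.1824% = 4.0043%
β_Corwin = Cov / Var(R_m) = 0.03615 / 0.03744 = 0.9655
E(R_Corwin) = R_f + β × MRP = 4.0043% + 0.9655 × 6.1824% = 9.97%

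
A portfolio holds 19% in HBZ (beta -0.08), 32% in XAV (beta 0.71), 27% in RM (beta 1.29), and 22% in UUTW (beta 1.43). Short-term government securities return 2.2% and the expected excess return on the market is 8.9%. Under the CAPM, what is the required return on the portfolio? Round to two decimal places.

9.99%

β_P = Σ w_i β_i = 0.19×-0.08 + 0.32×0.71 + 0.27×1.29 + 0.22×1.43 = 0.8749
E(R_P) = R_f + β_P × MRP = 2.2% + 0.8749 × 8.9% = 9.99%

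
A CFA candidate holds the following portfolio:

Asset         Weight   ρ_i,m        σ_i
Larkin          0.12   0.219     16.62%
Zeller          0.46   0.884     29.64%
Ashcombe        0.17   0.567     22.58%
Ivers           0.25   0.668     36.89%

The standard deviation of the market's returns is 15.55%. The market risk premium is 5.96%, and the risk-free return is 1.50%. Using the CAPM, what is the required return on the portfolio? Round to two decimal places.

β_Larkin = 0.219 × 16.62% / 15.55% = 0.2341
β_Zeller = 0.884 × 29.64% / 15.55% = 1.6850
β_Ashcombe = 0.567 × 22.58% / 15.55% = 0.8233
β_Ivers = 0.668 × 36.89% / 15.55% = 1.5847
β_P = Σ w_i β_i = 0.12×0.2341 + 0.46×1.6850 + 0.17×0.8233 + 0.25×1.5847 = 1.3393
E(R_P) = R_f + β_P × MRP = 1.50% + 1.3393 × 5.96% = 9.48%

9.48%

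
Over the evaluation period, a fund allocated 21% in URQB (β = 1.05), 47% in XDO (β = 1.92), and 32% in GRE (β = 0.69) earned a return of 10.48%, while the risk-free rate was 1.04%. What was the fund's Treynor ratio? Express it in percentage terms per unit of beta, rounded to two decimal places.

7.03%

β_P = 0.21×1.05 + 0.47×1.92 + 0.32×0.69 = 1.3437
Treynor = (R_P − R_f) / β_P = (10.48% − 1.04%) / 1.3437 = 9.44% / 1.3437 = 7.03%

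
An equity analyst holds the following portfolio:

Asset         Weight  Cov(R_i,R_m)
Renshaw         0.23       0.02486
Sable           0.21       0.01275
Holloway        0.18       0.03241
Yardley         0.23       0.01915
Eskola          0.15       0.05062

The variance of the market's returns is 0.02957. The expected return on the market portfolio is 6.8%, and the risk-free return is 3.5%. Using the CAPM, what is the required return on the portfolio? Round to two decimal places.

β_Renshaw = 0.02486 / 0.02957 = 0.8407
β_Sable = 0.01275 / 0.02957 = 0.4312
β_Holloway = 0.03241 / 0.02957 = 1.0960
β_Yardley = 0.01915 / 0.02957 = 0.6476
β_Eskola = 0.05062 / 0.02957 = 1.7119
β_P = Σ w_i β_i = 0.23×0.8407 + 0.21×0.4312 + 0.18×1.0960 + 0.23×0.6476 + 0.15×1.7119 = 0.8869
MRP = 6.8% − 3.5% = 3.30%
E(R_P) = R_f + β_P × MRP = 3.5% + 0.8869 × 3.3% = 6.43%

6.43%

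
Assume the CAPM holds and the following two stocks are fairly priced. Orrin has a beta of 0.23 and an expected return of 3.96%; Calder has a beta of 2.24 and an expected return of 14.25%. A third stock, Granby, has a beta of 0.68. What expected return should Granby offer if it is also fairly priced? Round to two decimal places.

MRP (SML slope) = (14.25% − 3.96%) / (2.24 − 0.23) = 10.29% / 2.01 = 5.1194%
R_f (intercept) = 3.96% − 0.23 × 5.1194% = 2.7825%
E(R_Granby) = R_f + β × MRP = 2.7825% + 0.68 × 5.1194% = 6.26%

6.26%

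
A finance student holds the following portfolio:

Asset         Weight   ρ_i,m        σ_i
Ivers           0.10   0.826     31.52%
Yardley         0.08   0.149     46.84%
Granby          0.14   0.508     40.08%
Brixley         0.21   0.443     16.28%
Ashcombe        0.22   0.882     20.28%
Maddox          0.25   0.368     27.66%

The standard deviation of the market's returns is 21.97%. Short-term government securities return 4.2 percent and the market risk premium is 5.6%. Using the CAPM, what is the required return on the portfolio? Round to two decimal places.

β_Ivers = 0.826 × 31.52% / 21.97% = 1.1850
β_Yardley = 0.149 × 46.84% / 21.97% = 0.3177
β_Granby = 0.508 × 40.08% / 21.97% = 0.9267
β_Brixley = 0.443 × 16.28% / 21.97% = 0.3283
β_Ashcombe = 0.882 × 20.28% / 21.97% = 0.8142
β_Maddox = 0.368 × 27.66% / 21.97% = 0.4633
β_P = Σ w_i β_i = 0.10×1.1850 + 0.08×0.3177 + 0.14×0.9267 + 0.21×0.3283 + 0.22×0.8142 + 0.25×0.4633 = 0.6375
E(R_P) = R_f + β_P × MRP = 4.2% + 0.6375 × 5.6% = 7.77%

7.77%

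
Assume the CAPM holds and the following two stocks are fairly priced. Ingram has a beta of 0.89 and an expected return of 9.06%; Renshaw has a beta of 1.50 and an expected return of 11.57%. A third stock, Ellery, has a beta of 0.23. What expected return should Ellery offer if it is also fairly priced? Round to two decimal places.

6.34%

MRP (SML slope) = (11.57% − 9.06%) / (1.50 − 0.89) = 2.51% / 0.61 = 4.1148%
R_f (intercept) = 9.06% − 0.89 × 4.1148% = 5.3978%
E(R_Ellery) = R_f + β × MRP = 5.3978% + 0.23 × 4.1148% = 6.34%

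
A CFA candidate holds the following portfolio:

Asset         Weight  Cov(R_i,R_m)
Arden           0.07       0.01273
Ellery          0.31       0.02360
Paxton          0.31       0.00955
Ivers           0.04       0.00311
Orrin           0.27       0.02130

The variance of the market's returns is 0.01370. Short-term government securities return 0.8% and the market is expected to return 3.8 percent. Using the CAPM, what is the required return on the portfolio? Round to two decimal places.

4.53%

β_Arden = 0.01273 / 0.01370 = 0.9292
β_Ellery = 0.02360 / 0.01370 = 1.7226
β_Paxton = 0.00955 / 0.01370 = 0.6971
β_Ivers = 0.00311 / 0.01370 = 0.2270
β_Orrin = 0.02130 / 0.01370 = 1.5547
β_P = Σ w_i β_i = 0.07×0.9292 + 0.31×1.7226 + 0.31×0.6971 + 0.04×0.2270 + 0.27×1.5547 = 1.2440
MRP = 3.8% − 0.8% = 3.00%
E(R_P) = R_f + β_P × MRP = 0.8% + 1.2440 × 3.0% = 4.53%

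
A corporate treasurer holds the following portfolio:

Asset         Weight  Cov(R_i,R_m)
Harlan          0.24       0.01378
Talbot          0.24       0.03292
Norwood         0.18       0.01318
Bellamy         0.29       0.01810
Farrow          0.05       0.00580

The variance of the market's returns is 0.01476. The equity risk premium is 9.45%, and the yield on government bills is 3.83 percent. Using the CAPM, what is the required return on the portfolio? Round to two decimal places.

β_Harlan = 0.01378 / 0.01476 = 0.9336
β_Talbot = 0.03292 / 0.01476 = 2.2304
β_Norwood = 0.01318 / 0.01476 = 0.8930
β_Bellamy = 0.01810 / 0.01476 = 1.2263
β_Farrow = 0.00580 / 0.01476 = 0.3930
β_P = Σ w_i β_i = 0.24×0.9336 + 0.24×2.2304 + 0.18×0.8930 + 0.29×1.2263 + 0.05×0.3930 = 1.2954
E(R_P) = R_f + β_P × MRP = 3.83% + 1.2954 × 9.45% = 16.07%

16.07%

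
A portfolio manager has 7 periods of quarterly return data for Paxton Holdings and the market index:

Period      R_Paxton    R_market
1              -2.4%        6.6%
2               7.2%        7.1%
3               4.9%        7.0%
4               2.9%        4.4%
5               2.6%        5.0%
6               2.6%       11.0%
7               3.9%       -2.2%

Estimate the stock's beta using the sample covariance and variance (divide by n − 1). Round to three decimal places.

Mean R_i = (-2.4 + 7.2 + 4.9 + 2.9 + 2.6 + 2.6 + 3.9) / 7 = 3.1000%
Mean R_m = (6.6 + 7.1 + 7.0 + 4.4 + 5.0 + 11.0 − 2.2) / 7 = 5.5571%
Σ(R_i − R̄_i)(R_m − R̄_m) = -5.2300  ⇒  Cov = -5.2300 / 6 = -0.8717
Σ(R_m − R̄_m)² = 96.9971  ⇒  Var(R_m) = 96.9971 / 6 = 16.1662
β = Cov / Var(R_m) = -0.8717 / 16.1662 = -0.0539

-0.054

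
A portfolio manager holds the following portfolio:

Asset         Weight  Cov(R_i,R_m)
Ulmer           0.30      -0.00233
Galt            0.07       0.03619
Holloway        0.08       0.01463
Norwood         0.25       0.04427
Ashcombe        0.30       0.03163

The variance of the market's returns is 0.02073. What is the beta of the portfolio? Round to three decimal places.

β_Ulmer = -0.00233 / 0.02073 = -0.1124
β_Galt = 0.03619 / 0.02073 = 1.7458
β_Holloway = 0.01463 / 0.02073 = 0.7057
β_Norwood = 0.04427 / 0.02073 = 2.1356
β_Ashcombe = 0.03163 / 0.02073 = 1.5258
β_P = Σ w_i β_i = 0.30×-0.1124 + 0.07×1.7458 + 0.08×0.7057 + 0.25×2.1356 + 0.30×1.5258 = 1.1366

1.137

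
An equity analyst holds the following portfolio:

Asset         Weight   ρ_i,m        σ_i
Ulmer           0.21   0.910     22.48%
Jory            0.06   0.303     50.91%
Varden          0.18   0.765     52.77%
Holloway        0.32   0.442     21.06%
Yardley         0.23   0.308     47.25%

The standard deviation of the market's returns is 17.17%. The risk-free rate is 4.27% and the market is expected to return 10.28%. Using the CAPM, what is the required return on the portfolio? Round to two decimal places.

β_Ulmer = 0.910 × 22.48% / 17.17% = 1.1914
β_Jory = 0.303 × 50.91% / 17.17% = 0.8984
β_Varden = 0.765 × 52.77% / 17.17% = 2.3511
β_Holloway = 0.442 × 21.06% / 17.17% = 0.5421
β_Yardley = 0.308 × 47.25% / 17.17% = 0.8476
β_P = Σ w_i β_i = 0.21×1.1914 + 0.06×0.8984 + 0.18×2.3511 + 0.32×0.5421 + 0.23×0.8476 = 1.0957
MRP = 10.28% − 4.27% = 6.01%
E(R_P) = R_f + β_P × MRP = 4.27% + 1.0957 × 6.01% = 10.86%

10.86%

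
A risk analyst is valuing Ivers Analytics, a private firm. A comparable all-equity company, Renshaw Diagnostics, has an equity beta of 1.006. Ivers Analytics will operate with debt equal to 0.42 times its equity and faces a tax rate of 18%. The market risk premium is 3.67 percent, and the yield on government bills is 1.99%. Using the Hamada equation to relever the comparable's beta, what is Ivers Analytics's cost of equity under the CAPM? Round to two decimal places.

β_L = β_U × [1 + (1 − t)(D/E)] = 1.006 × [1 + (1 − 0.18) × 0.42]
    = 1.006 × [1 + 0.82 × 0.42] = 1.006 × 1.3444 = 1.3525
E(R) = R_f + β_L × MRP = 1.99% + 1.3525 × 3.67% = 6.95%

6.95%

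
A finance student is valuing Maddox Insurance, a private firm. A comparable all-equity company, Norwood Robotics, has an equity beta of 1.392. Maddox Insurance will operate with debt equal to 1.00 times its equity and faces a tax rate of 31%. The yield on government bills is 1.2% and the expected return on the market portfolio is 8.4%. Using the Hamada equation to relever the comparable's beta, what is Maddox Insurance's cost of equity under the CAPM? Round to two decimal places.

β_L = β_U × [1 + (1 − t)(D/E)] = 1.392 × [1 + (1 − 0.31) × 1.00]
    = 1.392 × [1 + 0.69 × 1.00] = 1.392 × 1.6900 = 2.3525
MRP = 8.4% − 1.2% = 7.20%
E(R) = R_f + β_L × MRP = 1.2% + 2.3525 × 7.2% = 18.14%

18.14%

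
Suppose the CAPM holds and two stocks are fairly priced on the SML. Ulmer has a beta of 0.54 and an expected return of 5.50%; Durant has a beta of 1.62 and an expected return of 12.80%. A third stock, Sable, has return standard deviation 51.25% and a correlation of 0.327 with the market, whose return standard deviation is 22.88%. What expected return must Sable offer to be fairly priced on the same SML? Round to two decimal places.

MRP = (12.80% − 5.50%) / (1.62 − 0.54) = 6.7593%
R_f = 5.50% − 0.54 × 6.7593% = 1.8500%
β_Sable = ρ·σ_i/σ_m = 0.327 × 51.25 / 22.88 = 0.7325
E(R_Sable) = R_f + β × MRP = 1.8500% + 0.7325 × 6.7593% = 6.80%

6.80%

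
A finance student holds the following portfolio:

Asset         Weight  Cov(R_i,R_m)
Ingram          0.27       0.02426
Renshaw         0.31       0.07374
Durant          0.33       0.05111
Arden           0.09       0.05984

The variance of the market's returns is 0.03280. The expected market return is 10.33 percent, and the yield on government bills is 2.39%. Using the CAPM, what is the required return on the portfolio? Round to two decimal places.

14.90%

β_Ingram = 0.02426 / 0.03280 = 0.7396
β_Renshaw = 0.07374 / 0.03280 = 2.2482
β_Durant = 0.05111 / 0.03280 = 1.5582
β_Arden = 0.05984 / 0.03280 = 1.8244
β_P = Σ w_i β_i = 0.27×0.7396 + 0.31×2.2482 + 0.33×1.5582 + 0.09×1.8244 = 1.5750
MRP = 10.33% − 2.39% = 7.94%
E(R_P) = R_f + β_P × MRP = 2.39% + 1.5750 × 7.94% = 14.90%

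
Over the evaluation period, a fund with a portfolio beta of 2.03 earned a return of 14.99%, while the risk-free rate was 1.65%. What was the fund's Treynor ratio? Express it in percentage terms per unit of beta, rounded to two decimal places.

Treynor = (R_P − R_f) / β_P = (14.99% − 1.65%) / 2.0300 = 13.34% / 2.0300 = 6.57%

6.57%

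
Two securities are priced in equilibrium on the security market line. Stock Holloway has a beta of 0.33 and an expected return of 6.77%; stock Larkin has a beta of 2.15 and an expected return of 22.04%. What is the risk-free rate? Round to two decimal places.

4.00%

Both satisfy E(R) = R_f + β·MRP, so the slope of the SML is
MRP = (22.04% − 6.77%) / (2.15 − 0.33) = 15.27% / 1.82 = 8.3901%
R_f = E(R_Holloway) − β_Holloway·MRP = 6.77% − 0.33 × 8.3901% = 4.0013%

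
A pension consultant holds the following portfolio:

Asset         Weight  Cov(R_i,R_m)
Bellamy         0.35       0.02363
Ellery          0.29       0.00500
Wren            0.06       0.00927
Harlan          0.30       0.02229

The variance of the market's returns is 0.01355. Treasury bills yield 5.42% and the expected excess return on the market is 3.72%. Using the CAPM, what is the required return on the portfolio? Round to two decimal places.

10.08%

β_Bellamy = 0.02363 / 0.01355 = 1.7439
β_Ellery = 0.00500 / 0.01355 = 0.3690
β_Wren = 0.00927 / 0.01355 = 0.6841
β_Harlan = 0.02229 / 0.01355 = 1.6450
β_P = Σ w_i β_i = 0.35×1.7439 + 0.29×0.3690 + 0.06×0.6841 + 0.30×1.6450 = 1.2519
E(R_P) = R_f + β_P × MRP = 5.42% + 1.2519 × 3.72% = 10.08%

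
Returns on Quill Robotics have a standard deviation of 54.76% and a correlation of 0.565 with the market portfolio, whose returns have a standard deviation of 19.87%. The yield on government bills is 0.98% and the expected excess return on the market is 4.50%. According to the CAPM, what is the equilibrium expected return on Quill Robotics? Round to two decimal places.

7.99%

β = ρ × σ_i / σ_m = 0.565 × 54.76% / 19.87% = 1.5571
E(R) = 0.98% + 1.5571 × 4.50% = 7.99%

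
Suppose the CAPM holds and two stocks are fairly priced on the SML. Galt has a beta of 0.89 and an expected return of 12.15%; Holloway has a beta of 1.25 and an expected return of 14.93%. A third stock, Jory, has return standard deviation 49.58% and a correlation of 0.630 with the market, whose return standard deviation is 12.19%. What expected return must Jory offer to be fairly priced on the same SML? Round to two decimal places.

25.06%

MRP = (14.93% − 12.15%) / (1.25 − 0.89) = 7.7222%
R_f = 12.15% − 0.89 × 7.7222% = 5.2772%
β_Jory = ρ·σ_i/σ_m = 0.630 × 49.58 / 12.19 = 2.5624
E(R_Jory) = R_f + β × MRP = 5.2772% + 2.5624 × 7.7222% = 25.06%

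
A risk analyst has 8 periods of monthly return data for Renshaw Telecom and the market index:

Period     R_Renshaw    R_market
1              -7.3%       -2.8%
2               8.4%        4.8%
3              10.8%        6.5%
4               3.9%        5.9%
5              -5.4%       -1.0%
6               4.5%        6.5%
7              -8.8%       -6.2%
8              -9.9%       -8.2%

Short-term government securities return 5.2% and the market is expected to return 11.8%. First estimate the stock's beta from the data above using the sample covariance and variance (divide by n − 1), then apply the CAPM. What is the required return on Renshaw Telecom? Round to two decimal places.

Mean R_i = (-7.3 + 8.4 + 10.8 + 3.9 − 5.4 + 4.5 − 8.8 − 9.9) / 8 = -0.4750%
Mean R_m = (-2.8 + 4.8 + 6.5 + 5.9 − 1.0 + 6.5 − 6.2 − 8.2) / 8 = 0.6875%
Σ(R_i − R̄_i)(R_m − R̄_m) = 326.9725  ⇒  Cov = 326.9725 / 7 = 46.7104
Σ(R_m − R̄_m)² = 253.0888  ⇒  Var(R_m) = 253.0888 / 7 = 36.1555
β = Cov / Var(R_m) = 46.7104 / 36.1555 = 1.2919
MRP = 11.8% − 5.2% = 6.60%
E(R) = R_f + β × MRP = 5.2% + 1.2919 × 6.6% = 13.73%

13.73%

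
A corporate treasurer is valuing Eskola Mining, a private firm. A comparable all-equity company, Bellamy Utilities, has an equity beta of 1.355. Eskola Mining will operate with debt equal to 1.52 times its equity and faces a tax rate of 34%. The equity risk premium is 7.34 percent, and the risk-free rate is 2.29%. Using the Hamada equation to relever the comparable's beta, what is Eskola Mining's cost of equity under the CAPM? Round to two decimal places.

β_L = β_U × [1 + (1 − t)(D/E)] = 1.355 × [1 + (1 − 0.34) × 1.52]
    = 1.355 × [1 + 0.66 × 1.52] = 1.355 × 2.0032 = 2.7143
E(R) = R_f + β_L × MRP = 2.29% + 2.7143 × 7.34% = 22.21%

22.21%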